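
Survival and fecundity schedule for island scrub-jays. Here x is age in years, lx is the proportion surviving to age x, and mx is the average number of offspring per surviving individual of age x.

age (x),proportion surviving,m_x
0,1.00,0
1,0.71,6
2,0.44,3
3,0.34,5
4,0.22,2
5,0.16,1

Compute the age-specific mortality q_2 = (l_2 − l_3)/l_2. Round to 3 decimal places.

0.227

q_2 = (l_2 − l_3) / l_2 = (0.44 − 0.34) / 0.44
     = 0.1 / 0.44 = 0.227273… → 0.227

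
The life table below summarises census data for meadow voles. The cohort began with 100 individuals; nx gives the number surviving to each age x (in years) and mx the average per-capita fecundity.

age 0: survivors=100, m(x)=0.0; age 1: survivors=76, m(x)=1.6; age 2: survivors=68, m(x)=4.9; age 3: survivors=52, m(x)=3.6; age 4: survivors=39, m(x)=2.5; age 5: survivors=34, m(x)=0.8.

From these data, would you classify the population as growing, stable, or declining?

growing

lx = nx/n0 = nx/100: 1, 0.76, 0.68, 0.52, 0.39, 0.34
R0 = Σ lx·mx = 0 + 1.216 + 3.332 + 1.872 + 0.975 + 0.272 = 7.667
R0 > 1, so the population is growing.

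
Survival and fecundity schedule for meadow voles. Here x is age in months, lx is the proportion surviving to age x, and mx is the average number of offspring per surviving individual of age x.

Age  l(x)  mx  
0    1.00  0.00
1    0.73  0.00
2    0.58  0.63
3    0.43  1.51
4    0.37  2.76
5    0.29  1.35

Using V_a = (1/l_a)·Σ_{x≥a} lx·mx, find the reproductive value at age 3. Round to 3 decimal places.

4.795

lx·mx for x ≥ 3: 0.6493, 1.0212, 0.3915 → sum = 2.062
V_3 = 2.062 / l_3 = 2.062 / 0.43 = 4.795349… → 4.795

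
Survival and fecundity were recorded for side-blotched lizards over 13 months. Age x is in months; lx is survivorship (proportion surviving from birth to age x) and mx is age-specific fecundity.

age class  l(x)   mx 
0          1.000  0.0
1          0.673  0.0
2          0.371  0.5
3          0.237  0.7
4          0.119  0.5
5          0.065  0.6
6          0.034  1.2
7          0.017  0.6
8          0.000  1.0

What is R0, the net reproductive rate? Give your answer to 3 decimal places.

lx·mx by age: 0, 0, 0.1855, 0.1659, 0.0595, 0.039, 0.0408, 0.0102, 0
R0 = Σ lx·mx = 0.5009 → 0.501

0.501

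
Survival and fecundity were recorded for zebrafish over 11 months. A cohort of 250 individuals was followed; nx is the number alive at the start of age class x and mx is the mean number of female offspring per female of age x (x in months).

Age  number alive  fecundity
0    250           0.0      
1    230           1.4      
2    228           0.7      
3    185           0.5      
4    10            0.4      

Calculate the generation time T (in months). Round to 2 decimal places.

lx = nx/n0 = nx/250: 1, 0.92, 0.912, 0.74, 0.04
lx·mx: 0, 1.288, 0.6384, 0.37, 0.016 → R0 = 2.3124
x·lx·mx: 0, 1.288, 1.2768, 1.11, 0.064 → Σ = 3.7388
T = 3.7388 / 2.3124 = 1.616848… → 1.62

1.62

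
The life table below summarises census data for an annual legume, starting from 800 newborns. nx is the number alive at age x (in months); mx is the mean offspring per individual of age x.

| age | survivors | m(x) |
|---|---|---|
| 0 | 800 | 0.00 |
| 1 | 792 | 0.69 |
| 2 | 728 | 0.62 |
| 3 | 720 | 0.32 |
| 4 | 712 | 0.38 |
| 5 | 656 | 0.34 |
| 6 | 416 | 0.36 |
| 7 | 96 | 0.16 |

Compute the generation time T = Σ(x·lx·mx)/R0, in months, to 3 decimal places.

lx = nx/n0 = nx/800: 1, 0.99, 0.91, 0.9, 0.89, 0.82, 0.52, 0.12
lx·mx: 0, 0.6831, 0.5642, 0.288, 0.3382, 0.2788, 0.1872, 0.0192 → R0 = 2.3587
x·lx·mx: 0, 0.6831, 1.1284, 0.864, 1.3528, 1.394, 1.1232, 0.1344 → Σ = 6.6799
T = 6.6799 / 2.3587 = 2.832026… → 2.832

2.832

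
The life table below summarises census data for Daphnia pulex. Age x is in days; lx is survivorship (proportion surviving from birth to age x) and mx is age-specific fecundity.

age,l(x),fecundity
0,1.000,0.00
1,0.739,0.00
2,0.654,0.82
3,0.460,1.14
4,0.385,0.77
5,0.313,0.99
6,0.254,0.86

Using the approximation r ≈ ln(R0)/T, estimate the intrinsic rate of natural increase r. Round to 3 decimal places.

R0 = Σ lx·mx = 0 + 0 + 0.53628 + 0.5244 + 0.29645 + 0.30987 + 0.21844 = 1.88544
Σ x·lx·mx = 6.69155; T = 6.69155/1.88544 = 3.54907…
r ≈ ln(R0)/T = ln(1.88544)/3.54907… = 0.17868… → 0.179

0.179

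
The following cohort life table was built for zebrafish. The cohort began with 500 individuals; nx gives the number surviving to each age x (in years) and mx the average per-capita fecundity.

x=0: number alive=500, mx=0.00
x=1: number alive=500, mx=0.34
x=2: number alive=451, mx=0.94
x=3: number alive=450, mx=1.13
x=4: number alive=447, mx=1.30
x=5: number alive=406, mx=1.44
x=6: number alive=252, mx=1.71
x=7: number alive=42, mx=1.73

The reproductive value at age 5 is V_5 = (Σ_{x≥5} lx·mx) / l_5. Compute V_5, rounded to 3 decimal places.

2.680

lx = nx/n0 = nx/500: 1, 1, 0.902, 0.9, 0.894, 0.812, 0.504, 0.084
lx·mx for x ≥ 5: 1.16928, 0.86184, 0.14532 → sum = 2.17644
V_5 = 2.17644 / l_5 = 2.17644 / 0.812 = 2.680345… → 2.680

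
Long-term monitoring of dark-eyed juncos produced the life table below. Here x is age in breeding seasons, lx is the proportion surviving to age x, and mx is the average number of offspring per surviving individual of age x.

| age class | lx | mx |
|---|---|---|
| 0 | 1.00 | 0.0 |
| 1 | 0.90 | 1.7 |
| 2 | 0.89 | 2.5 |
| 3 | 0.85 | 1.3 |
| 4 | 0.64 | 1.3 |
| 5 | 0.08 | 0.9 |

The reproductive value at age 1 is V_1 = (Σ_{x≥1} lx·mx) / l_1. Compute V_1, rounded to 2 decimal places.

6.40

lx·mx for x ≥ 1: 1.53, 2.225, 1.105, 0.832, 0.072 → sum = 5.764
V_1 = 5.764 / l_1 = 5.764 / 0.9 = 6.404444… → 6.40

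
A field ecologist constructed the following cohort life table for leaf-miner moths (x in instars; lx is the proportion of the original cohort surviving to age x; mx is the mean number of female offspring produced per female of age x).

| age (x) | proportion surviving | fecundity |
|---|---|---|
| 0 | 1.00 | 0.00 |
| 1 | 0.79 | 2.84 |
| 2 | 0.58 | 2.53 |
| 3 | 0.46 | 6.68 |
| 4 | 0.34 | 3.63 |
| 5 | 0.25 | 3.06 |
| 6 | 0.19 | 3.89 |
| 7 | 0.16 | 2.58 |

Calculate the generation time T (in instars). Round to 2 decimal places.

3.07

lx·mx: 0, 2.2436, 1.4674, 3.0728, 1.2342, 0.765, 0.7391, 0.4128 → R0 = 9.9349
x·lx·mx: 0, 2.2436, 2.9348, 9.2184, 4.9368, 3.825, 4.4346, 2.8896 → Σ = 30.4828
T = 30.4828 / 9.9349 = 3.068254… → 3.07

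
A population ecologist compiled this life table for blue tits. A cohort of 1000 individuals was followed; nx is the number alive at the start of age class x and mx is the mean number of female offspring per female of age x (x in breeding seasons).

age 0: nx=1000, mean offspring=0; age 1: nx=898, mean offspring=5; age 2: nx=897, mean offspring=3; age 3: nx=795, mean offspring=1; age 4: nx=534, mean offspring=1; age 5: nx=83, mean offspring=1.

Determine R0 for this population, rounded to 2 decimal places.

lx = nx/n0 = nx/1000: 1, 0.898, 0.897, 0.795, 0.534, 0.083
lx·mx by age: 0, 4.49, 2.691, 0.795, 0.534, 0.083
R0 = Σ lx·mx = 8.593 → 8.59

8.59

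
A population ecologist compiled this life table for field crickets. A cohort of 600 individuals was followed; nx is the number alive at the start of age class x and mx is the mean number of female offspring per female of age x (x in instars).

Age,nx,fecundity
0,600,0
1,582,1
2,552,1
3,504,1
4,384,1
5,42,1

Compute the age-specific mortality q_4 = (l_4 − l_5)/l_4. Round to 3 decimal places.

0.891

lx = nx/n0 = nx/600: 1, 0.97, 0.92, 0.84, 0.64, 0.07
q_4 = (l_4 − l_5) / l_4 = (0.64 − 0.07) / 0.64
     = 0.57 / 0.64 = 0.890625 → 0.891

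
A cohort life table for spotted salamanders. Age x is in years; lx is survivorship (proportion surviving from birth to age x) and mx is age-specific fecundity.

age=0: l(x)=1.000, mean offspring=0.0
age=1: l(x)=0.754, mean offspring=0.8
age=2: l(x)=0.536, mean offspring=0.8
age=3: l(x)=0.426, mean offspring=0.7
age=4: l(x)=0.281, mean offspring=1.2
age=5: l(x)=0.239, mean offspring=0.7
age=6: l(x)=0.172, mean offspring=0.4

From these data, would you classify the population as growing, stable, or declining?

growing

R0 = Σ lx·mx = 0 + 0.6032 + 0.4288 + 0.2982 + 0.3372 + 0.1673 + 0.0688 = 1.9035
R0 > 1, so the population is growing.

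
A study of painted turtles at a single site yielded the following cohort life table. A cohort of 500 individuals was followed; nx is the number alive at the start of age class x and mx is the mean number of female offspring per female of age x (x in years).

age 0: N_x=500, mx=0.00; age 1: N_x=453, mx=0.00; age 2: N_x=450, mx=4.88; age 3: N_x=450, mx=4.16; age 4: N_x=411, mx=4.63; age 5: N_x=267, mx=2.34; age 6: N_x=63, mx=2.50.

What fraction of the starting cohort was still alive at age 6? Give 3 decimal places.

l_6 = n_6/n_0 = 63/500 = 0.126 → 0.126

0.126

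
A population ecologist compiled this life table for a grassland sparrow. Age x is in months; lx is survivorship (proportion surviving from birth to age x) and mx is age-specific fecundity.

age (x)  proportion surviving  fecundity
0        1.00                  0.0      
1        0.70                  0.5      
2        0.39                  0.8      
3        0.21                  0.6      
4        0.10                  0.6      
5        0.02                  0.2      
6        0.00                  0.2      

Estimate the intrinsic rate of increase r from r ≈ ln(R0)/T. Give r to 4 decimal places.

R0 = Σ lx·mx = 0 + 0.35 + 0.312 + 0.126 + 0.06 + 0.004 + 0 = 0.852
Σ x·lx·mx = 1.612; T = 1.612/0.852 = 1.89202…
r ≈ ln(R0)/T = ln(0.852)/1.89202… = -0.084655… → -0.0847

-0.0847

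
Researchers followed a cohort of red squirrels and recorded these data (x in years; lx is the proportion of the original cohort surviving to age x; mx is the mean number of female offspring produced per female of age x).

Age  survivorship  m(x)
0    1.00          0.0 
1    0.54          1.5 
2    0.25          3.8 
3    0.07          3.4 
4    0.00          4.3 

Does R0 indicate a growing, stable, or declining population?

growing

R0 = Σ lx·mx = 0 + 0.81 + 0.95 + 0.238 + 0 = 1.998
R0 > 1, so the population is growing.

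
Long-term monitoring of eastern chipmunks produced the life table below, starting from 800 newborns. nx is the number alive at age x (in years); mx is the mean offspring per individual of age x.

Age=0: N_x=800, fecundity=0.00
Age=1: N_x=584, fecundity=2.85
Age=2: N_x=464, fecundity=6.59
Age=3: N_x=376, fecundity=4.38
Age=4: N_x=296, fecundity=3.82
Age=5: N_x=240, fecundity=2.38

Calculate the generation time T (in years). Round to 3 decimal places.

lx = nx/n0 = nx/800: 1, 0.73, 0.58, 0.47, 0.37, 0.3
lx·mx: 0, 2.0805, 3.8222, 2.0586, 1.4134, 0.714 → R0 = 10.0887
x·lx·mx: 0, 2.0805, 7.6444, 6.1758, 5.6536, 3.57 → Σ = 25.1243
T = 25.1243 / 10.0887 = 2.490341… → 2.490

2.490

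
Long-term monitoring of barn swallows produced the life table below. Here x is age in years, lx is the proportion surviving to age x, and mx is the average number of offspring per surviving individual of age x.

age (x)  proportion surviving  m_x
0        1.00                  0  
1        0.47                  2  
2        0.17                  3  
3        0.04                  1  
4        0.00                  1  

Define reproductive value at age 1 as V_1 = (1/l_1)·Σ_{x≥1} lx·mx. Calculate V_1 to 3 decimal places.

lx·mx for x ≥ 1: 0.94, 0.51, 0.04, 0 → sum = 1.49
V_1 = 1.49 / l_1 = 1.49 / 0.47 = 3.170213… → 3.170

3.170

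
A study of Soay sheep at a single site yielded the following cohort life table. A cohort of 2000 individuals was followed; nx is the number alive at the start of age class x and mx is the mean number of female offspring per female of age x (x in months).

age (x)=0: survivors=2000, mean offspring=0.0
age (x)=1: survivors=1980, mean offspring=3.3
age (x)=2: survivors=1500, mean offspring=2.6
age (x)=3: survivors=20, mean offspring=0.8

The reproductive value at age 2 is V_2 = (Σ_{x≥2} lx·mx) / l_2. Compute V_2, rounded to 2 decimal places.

2.61

lx = nx/n0 = nx/2000: 1, 0.99, 0.75, 0.01
lx·mx for x ≥ 2: 1.95, 0.008 → sum = 1.958
V_2 = 1.958 / l_2 = 1.958 / 0.75 = 2.610667… → 2.61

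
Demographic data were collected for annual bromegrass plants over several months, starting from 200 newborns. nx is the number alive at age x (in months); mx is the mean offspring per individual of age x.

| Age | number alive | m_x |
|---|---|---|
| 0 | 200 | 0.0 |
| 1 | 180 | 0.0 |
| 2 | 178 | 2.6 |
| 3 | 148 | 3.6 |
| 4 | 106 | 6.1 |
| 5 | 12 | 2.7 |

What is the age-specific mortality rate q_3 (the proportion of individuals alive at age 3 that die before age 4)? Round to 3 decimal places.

lx = nx/n0 = nx/200: 1, 0.9, 0.89, 0.74, 0.53, 0.06
q_3 = (l_3 − l_4) / l_3 = (0.74 − 0.53) / 0.74
     = 0.21 / 0.74 = 0.283784… → 0.284

0.284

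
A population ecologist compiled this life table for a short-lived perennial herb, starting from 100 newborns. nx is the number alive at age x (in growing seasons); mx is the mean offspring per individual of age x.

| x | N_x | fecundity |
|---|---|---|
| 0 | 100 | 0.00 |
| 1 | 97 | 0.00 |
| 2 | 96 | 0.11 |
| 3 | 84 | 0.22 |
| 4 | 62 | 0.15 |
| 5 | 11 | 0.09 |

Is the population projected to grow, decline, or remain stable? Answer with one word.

lx = nx/n0 = nx/100: 1, 0.97, 0.96, 0.84, 0.62, 0.11
R0 = Σ lx·mx = 0 + 0 + 0.1056 + 0.1848 + 0.093 + 0.0099 = 0.3933
R0 < 1, so the population is declining.

declining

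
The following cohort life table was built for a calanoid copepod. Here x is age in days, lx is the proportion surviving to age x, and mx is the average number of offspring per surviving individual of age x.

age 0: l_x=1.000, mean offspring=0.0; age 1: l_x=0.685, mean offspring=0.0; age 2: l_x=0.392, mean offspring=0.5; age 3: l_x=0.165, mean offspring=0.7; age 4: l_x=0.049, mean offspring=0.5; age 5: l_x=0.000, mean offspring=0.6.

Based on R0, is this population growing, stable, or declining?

declining

R0 = Σ lx·mx = 0 + 0 + 0.196 + 0.1155 + 0.0245 + 0 = 0.336
R0 < 1, so the population is declining.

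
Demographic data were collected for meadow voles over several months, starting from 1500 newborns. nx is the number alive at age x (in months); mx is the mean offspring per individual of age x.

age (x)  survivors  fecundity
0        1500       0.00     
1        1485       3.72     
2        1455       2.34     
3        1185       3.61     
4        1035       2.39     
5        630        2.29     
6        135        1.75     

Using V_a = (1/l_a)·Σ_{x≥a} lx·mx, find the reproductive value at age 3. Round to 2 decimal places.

lx = nx/n0 = nx/1500: 1, 0.99, 0.97, 0.79, 0.69, 0.42, 0.09
lx·mx for x ≥ 3: 2.8519, 1.6491, 0.9618, 0.1575 → sum = 5.6203
V_3 = 5.6203 / l_3 = 5.6203 / 0.79 = 7.114304… → 7.11

7.11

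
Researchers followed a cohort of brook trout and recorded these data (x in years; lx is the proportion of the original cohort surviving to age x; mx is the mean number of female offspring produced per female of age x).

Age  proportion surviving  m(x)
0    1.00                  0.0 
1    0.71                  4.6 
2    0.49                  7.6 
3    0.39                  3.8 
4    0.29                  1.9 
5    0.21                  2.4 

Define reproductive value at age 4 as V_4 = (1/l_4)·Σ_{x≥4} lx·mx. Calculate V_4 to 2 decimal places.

lx·mx for x ≥ 4: 0.551, 0.504 → sum = 1.055
V_4 = 1.055 / l_4 = 1.055 / 0.29 = 3.637931… → 3.64

3.64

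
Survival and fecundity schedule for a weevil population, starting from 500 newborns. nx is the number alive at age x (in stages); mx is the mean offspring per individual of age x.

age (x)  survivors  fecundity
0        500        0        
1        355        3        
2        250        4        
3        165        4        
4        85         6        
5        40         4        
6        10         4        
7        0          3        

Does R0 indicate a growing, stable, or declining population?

growing

lx = nx/n0 = nx/500: 1, 0.71, 0.5, 0.33, 0.17, 0.08, 0.02, 0
R0 = Σ lx·mx = 0 + 2.13 + 2 + 1.32 + 1.02 + 0.32 + 0.08 + 0 = 6.87
R0 > 1, so the population is growing.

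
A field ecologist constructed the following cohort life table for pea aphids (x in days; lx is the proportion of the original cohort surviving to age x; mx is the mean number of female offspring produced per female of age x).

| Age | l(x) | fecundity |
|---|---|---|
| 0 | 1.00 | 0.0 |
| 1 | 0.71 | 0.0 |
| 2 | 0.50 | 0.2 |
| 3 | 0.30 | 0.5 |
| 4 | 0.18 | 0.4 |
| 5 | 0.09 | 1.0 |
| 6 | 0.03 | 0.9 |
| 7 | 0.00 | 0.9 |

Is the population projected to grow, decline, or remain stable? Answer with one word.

R0 = Σ lx·mx = 0 + 0 + 0.1 + 0.15 + 0.072 + 0.09 + 0.027 + 0 = 0.439
R0 < 1, so the population is declining.

declining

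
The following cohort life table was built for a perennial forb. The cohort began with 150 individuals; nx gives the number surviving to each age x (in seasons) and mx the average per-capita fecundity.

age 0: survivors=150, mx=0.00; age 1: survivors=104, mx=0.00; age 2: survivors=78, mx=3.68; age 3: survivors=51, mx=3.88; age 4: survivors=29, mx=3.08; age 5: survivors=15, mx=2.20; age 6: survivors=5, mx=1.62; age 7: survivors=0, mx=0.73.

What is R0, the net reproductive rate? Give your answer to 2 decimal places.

lx = nx/n0 = nx/150: 1, 0.69333…, 0.52, 0.34, 0.19333…, 0.1, 0.03333…, 0
lx·mx by age: 0, 0, 1.9136, 1.3192, 0.595467…, 0.22, 0.054…, 0
R0 = Σ lx·mx = 4.102267… → 4.10

4.10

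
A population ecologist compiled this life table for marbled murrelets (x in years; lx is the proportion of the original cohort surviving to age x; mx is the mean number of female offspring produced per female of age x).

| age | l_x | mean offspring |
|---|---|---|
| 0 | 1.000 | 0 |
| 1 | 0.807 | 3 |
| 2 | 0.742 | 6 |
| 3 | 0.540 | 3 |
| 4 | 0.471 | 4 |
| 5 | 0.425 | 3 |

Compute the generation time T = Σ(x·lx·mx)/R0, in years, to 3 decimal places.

2.583

lx·mx: 0, 2.421, 4.452, 1.62, 1.884, 1.275 → R0 = 11.652
x·lx·mx: 0, 2.421, 8.904, 4.86, 7.536, 6.375 → Σ = 30.096
T = 30.096 / 11.652 = 2.582904… → 2.583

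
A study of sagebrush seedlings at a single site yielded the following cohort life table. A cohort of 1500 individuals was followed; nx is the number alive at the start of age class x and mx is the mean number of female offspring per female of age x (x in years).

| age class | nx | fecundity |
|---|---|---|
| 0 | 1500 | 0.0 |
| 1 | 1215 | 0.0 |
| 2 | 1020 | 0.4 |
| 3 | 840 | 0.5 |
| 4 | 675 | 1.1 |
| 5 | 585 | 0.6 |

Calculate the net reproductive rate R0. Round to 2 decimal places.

1.28

lx = nx/n0 = nx/1500: 1, 0.81, 0.68, 0.56, 0.45, 0.39
lx·mx by age: 0, 0, 0.272, 0.28, 0.495, 0.234
R0 = Σ lx·mx = 1.281 → 1.28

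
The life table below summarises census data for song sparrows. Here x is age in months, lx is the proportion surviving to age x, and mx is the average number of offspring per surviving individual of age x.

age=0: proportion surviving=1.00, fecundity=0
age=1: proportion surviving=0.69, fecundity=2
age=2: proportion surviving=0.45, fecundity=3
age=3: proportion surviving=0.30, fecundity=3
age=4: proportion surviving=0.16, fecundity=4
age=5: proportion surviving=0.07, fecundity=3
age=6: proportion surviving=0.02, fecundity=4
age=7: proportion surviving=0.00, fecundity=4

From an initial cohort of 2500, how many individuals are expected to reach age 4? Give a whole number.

400

Expected survivors = N0 · l_4 = 2500 × 0.16 = 400 → 400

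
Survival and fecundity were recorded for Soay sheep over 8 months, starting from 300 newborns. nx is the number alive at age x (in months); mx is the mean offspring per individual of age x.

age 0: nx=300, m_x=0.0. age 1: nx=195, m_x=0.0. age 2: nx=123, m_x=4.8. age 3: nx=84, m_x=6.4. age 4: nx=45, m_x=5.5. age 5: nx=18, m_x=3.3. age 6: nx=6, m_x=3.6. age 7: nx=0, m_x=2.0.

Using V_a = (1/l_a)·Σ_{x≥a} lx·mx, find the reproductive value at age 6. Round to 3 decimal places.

3.600

lx = nx/n0 = nx/300: 1, 0.65, 0.41, 0.28, 0.15, 0.06, 0.02, 0
lx·mx for x ≥ 6: 0.072, 0 → sum = 0.072
V_6 = 0.072 / l_6 = 0.072 / 0.02 = 3.6 → 3.600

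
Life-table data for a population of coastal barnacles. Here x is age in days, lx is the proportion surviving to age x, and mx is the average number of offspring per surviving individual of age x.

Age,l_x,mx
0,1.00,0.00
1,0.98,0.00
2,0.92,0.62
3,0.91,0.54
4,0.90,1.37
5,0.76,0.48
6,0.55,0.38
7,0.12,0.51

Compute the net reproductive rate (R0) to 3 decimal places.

2.930

lx·mx by age: 0, 0, 0.5704, 0.4914, 1.233, 0.3648, 0.209, 0.0612
R0 = Σ lx·mx = 2.9298 → 2.930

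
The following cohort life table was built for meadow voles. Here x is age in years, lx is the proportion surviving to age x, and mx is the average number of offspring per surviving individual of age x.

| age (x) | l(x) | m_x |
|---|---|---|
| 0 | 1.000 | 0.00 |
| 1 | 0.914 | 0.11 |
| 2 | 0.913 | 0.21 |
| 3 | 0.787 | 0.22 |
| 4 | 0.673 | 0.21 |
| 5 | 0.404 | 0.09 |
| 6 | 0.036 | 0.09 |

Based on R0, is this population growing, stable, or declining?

declining

R0 = Σ lx·mx = 0 + 0.10054 + 0.19173 + 0.17314 + 0.14133 + 0.03636 + 0.00324 = 0.64634
R0 < 1, so the population is declining.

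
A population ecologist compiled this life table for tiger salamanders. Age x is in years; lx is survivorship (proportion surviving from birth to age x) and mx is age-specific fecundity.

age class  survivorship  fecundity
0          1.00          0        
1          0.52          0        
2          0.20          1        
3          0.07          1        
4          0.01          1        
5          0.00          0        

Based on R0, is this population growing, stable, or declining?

declining

R0 = Σ lx·mx = 0 + 0 + 0.2 + 0.07 + 0.01 + 0 = 0.28
R0 < 1, so the population is declining.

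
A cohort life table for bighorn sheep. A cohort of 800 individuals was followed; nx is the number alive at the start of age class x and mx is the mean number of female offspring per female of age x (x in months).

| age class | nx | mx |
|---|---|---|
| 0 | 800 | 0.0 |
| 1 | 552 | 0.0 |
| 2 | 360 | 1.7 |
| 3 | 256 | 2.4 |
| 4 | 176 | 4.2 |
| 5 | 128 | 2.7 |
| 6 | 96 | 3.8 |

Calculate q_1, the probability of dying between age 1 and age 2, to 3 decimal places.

lx = nx/n0 = nx/800: 1, 0.69, 0.45, 0.32, 0.22, 0.16, 0.12
q_1 = (l_1 − l_2) / l_1 = (0.69 − 0.45) / 0.69
     = 0.24 / 0.69 = 0.347826… → 0.348

0.348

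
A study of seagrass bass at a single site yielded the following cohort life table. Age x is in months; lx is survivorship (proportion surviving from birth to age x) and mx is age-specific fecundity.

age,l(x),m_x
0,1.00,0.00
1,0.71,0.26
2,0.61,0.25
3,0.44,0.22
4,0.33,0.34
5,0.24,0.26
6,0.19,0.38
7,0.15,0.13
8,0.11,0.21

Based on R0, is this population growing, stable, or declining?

declining

R0 = Σ lx·mx = 0 + 0.1846 + 0.1525 + 0.0968 + 0.1122 + 0.0624 + 0.0722 + 0.0195 + 0.0231 = 0.7233
R0 < 1, so the population is declining.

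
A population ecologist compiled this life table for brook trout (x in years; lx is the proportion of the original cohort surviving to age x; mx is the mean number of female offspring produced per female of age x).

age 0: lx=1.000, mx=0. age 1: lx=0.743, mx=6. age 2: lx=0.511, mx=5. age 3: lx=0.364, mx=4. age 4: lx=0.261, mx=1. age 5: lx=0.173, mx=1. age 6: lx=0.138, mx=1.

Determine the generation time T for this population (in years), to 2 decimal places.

lx·mx: 0, 4.458, 2.555, 1.456, 0.261, 0.173, 0.138 → R0 = 9.041
x·lx·mx: 0, 4.458, 5.11, 4.368, 1.044, 0.865, 0.828 → Σ = 16.673
T = 16.673 / 9.041 = 1.844154… → 1.84

1.84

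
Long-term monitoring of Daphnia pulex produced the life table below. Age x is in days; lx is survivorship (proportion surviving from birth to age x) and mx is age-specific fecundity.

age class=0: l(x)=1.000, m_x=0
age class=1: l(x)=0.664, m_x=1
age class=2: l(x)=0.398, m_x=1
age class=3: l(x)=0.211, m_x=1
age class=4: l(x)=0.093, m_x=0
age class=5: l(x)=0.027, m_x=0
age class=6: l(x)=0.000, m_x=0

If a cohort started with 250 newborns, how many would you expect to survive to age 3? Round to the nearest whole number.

Expected survivors = N0 · l_3 = 250 × 0.211 = 52.75 → 53

53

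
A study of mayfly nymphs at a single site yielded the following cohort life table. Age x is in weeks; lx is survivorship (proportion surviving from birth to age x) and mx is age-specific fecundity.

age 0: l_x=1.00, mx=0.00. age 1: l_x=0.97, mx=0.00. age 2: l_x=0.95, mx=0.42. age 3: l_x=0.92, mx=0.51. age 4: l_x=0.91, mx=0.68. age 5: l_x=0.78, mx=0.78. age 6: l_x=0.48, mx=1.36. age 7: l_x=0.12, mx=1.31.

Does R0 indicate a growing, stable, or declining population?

R0 = Σ lx·mx = 0 + 0 + 0.399 + 0.4692 + 0.6188 + 0.6084 + 0.6528 + 0.1572 = 2.9054
R0 > 1, so the population is growing.

growing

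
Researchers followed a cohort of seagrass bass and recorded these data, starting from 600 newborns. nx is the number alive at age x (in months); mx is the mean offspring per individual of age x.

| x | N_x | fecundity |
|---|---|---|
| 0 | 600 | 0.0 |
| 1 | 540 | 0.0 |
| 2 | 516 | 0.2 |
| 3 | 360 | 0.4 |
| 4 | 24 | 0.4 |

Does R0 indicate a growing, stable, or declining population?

declining

lx = nx/n0 = nx/600: 1, 0.9, 0.86, 0.6, 0.04
R0 = Σ lx·mx = 0 + 0 + 0.172 + 0.24 + 0.016 = 0.428
R0 < 1, so the population is declining.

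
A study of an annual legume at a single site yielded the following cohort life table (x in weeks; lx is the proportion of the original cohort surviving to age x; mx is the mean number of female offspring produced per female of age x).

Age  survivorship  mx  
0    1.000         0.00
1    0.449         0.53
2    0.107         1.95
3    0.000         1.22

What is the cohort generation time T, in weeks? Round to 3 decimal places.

1.467

lx·mx: 0, 0.23797, 0.20865, 0 → R0 = 0.44662
x·lx·mx: 0, 0.23797, 0.4173, 0 → Σ = 0.65527
T = 0.65527 / 0.44662 = 1.467176… → 1.467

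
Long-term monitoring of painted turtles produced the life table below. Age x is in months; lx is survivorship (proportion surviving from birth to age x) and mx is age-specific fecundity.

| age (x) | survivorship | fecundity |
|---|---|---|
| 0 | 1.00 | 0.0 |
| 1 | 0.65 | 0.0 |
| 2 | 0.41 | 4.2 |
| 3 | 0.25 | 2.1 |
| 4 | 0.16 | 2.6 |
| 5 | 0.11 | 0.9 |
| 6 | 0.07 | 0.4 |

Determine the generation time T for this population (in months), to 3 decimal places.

2.633

lx·mx: 0, 0, 1.722, 0.525, 0.416, 0.099, 0.028 → R0 = 2.79
x·lx·mx: 0, 0, 3.444, 1.575, 1.664, 0.495, 0.168 → Σ = 7.346
T = 7.346 / 2.79 = 2.632975… → 2.633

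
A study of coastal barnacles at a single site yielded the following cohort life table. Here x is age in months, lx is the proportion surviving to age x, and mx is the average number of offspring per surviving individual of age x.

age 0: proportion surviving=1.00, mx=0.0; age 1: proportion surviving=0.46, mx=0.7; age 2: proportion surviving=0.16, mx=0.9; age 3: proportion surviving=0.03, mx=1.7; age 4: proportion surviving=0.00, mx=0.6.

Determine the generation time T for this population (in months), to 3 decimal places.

lx·mx: 0, 0.322, 0.144, 0.051, 0 → R0 = 0.517
x·lx·mx: 0, 0.322, 0.288, 0.153, 0 → Σ = 0.763
T = 0.763 / 0.517 = 1.475822… → 1.476

1.476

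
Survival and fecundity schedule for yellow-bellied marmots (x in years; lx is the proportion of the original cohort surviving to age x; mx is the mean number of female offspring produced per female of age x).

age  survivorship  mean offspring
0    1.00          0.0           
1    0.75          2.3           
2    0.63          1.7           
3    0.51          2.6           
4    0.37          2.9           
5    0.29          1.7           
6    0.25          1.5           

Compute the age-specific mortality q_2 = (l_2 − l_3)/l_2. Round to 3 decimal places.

q_2 = (l_2 − l_3) / l_2 = (0.63 − 0.51) / 0.63
     = 0.12 / 0.63 = 0.190476… → 0.190

0.190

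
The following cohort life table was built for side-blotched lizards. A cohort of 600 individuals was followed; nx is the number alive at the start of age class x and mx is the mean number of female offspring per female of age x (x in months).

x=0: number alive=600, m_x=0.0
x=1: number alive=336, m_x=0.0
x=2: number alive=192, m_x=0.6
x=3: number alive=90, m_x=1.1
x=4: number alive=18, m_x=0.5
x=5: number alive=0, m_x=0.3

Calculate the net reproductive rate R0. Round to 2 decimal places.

0.37

lx = nx/n0 = nx/600: 1, 0.56, 0.32, 0.15, 0.03, 0
lx·mx by age: 0, 0, 0.192, 0.165, 0.015, 0
R0 = Σ lx·mx = 0.372 → 0.37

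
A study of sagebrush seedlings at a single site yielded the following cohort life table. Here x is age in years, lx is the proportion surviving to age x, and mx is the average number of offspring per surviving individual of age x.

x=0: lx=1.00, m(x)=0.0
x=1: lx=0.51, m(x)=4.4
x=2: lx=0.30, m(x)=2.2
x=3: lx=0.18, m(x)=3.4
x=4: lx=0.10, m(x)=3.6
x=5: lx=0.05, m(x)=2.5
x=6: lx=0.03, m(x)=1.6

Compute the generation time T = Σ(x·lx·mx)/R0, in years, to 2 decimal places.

1.91

lx·mx: 0, 2.244, 0.66, 0.612, 0.36, 0.125, 0.048 → R0 = 4.049
x·lx·mx: 0, 2.244, 1.32, 1.836, 1.44, 0.625, 0.288 → Σ = 7.753
T = 7.753 / 4.049 = 1.914794… → 1.91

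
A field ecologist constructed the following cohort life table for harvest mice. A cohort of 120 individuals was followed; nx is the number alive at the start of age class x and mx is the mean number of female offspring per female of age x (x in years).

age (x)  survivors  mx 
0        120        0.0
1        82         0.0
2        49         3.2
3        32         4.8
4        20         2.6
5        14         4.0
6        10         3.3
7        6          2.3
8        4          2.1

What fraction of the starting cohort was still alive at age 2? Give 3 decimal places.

0.408

l_2 = n_2/n_0 = 49/120 = 0.408333… → 0.408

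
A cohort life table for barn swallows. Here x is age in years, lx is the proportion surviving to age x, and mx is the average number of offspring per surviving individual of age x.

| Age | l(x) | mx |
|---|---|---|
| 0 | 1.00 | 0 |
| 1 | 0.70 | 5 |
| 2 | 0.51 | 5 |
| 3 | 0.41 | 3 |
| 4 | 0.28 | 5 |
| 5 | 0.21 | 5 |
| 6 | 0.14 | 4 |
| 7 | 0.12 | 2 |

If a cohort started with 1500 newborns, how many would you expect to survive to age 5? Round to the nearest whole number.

315

Expected survivors = N0 · l_5 = 1500 × 0.21 = 315 → 315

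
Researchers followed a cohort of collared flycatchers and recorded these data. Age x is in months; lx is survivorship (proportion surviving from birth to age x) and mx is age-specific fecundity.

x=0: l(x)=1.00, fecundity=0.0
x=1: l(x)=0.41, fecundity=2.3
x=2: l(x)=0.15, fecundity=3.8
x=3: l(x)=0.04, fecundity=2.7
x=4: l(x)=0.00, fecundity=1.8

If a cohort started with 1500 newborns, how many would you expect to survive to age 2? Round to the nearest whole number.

Expected survivors = N0 · l_2 = 1500 × 0.15 = 225 → 225

225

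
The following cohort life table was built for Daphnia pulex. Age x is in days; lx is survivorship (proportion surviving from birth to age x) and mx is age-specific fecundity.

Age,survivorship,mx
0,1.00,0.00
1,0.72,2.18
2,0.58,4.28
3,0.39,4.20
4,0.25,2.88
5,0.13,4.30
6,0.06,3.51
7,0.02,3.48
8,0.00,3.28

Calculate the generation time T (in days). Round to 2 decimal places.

2.60

lx·mx: 0, 1.5696, 2.4824, 1.638, 0.72, 0.559, 0.2106, 0.0696, 0 → R0 = 7.2492
x·lx·mx: 0, 1.5696, 4.9648, 4.914, 2.88, 2.795, 1.2636, 0.4872, 0 → Σ = 18.8742
T = 18.8742 / 7.2492 = 2.603625… → 2.60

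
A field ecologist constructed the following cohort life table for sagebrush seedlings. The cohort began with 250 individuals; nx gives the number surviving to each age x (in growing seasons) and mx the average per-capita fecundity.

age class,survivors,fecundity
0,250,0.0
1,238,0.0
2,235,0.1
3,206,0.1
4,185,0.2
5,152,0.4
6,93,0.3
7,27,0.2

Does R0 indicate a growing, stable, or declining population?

declining

lx = nx/n0 = nx/250: 1, 0.952, 0.94, 0.824, 0.74, 0.608, 0.372, 0.108
R0 = Σ lx·mx = 0 + 0 + 0.094 + 0.0824 + 0.148 + 0.2432 + 0.1116 + 0.0216 = 0.7008
R0 < 1, so the population is declining.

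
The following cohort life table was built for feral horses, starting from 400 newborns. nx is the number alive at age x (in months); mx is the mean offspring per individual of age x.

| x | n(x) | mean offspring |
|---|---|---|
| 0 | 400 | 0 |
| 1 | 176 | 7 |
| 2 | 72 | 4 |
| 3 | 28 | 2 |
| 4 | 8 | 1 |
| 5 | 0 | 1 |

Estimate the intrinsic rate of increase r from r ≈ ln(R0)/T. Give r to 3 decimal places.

lx = nx/n0 = nx/400: 1, 0.44, 0.18, 0.07, 0.02, 0
R0 = Σ lx·mx = 0 + 3.08 + 0.72 + 0.14 + 0.02 + 0 = 3.96
Σ x·lx·mx = 5.02; T = 5.02/3.96 = 1.26768…
r ≈ ln(R0)/T = ln(3.96)/1.26768… = 1.08564… → 1.086

1.086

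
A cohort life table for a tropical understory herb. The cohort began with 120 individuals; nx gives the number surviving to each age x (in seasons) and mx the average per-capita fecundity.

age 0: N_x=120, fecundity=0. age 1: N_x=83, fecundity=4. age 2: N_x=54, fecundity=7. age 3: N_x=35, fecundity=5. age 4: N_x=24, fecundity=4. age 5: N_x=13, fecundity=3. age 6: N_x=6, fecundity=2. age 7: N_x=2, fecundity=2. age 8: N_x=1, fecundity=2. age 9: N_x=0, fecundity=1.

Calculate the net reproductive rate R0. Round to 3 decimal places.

lx = nx/n0 = nx/120: 1, 0.69167…, 0.45, 0.29167…, 0.2, 0.10833…, 0.05, 0.01667…, 0.00833…, 0
lx·mx by age: 0, 2.766667…, 3.15, 1.458333…, 0.8, 0.325…, 0.1, 0.033333…, 0.016667…, 0
R0 = Σ lx·mx = 8.65… → 8.650

8.650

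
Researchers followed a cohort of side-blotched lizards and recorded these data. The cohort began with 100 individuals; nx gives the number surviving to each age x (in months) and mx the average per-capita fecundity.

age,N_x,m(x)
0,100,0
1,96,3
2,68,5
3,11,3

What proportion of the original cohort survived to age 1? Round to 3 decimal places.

l_1 = n_1/n_0 = 96/100 = 0.96 → 0.960

0.960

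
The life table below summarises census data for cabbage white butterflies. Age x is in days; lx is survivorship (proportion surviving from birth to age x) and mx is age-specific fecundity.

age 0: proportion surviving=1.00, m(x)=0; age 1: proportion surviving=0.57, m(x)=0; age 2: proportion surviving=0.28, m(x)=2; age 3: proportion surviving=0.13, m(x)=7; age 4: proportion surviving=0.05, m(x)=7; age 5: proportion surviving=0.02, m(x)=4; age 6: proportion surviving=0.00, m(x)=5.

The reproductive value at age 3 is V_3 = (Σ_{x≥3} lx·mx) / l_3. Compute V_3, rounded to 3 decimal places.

10.308

lx·mx for x ≥ 3: 0.91, 0.35, 0.08, 0 → sum = 1.34
V_3 = 1.34 / l_3 = 1.34 / 0.13 = 10.307692… → 10.308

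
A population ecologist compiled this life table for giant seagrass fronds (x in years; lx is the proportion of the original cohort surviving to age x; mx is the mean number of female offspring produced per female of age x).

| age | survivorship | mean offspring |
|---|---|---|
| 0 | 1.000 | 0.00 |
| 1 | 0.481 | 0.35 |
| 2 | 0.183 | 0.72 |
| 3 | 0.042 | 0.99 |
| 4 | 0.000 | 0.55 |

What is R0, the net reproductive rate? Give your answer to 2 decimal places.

0.34

lx·mx by age: 0, 0.16835, 0.13176, 0.04158, 0
R0 = Σ lx·mx = 0.34169 → 0.34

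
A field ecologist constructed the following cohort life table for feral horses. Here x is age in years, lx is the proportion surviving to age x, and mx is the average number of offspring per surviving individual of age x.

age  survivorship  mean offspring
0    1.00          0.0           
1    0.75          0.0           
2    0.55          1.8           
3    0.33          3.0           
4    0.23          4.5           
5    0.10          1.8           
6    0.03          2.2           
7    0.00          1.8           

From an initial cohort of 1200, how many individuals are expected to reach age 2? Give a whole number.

660

Expected survivors = N0 · l_2 = 1200 × 0.55 = 660 → 660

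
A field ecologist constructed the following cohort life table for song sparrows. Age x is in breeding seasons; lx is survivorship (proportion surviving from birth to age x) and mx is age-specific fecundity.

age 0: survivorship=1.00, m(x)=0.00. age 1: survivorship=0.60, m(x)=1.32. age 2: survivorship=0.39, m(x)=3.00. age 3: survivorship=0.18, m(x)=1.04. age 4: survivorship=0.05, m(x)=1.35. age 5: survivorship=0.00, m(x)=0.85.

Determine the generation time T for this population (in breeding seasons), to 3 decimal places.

1.788

lx·mx: 0, 0.792, 1.17, 0.1872, 0.0675, 0 → R0 = 2.2167
x·lx·mx: 0, 0.792, 2.34, 0.5616, 0.27, 0 → Σ = 3.9636
T = 3.9636 / 2.2167 = 1.788063… → 1.788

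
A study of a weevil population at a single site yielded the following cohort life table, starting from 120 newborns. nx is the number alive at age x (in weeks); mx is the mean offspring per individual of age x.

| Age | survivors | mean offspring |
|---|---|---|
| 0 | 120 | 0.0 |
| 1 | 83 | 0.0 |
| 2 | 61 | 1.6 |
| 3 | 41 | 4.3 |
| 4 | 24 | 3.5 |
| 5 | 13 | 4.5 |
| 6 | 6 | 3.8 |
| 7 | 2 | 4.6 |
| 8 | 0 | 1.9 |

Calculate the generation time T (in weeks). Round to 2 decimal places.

3.47

lx = nx/n0 = nx/120: 1, 0.69167…, 0.50833…, 0.34167…, 0.2, 0.10833…, 0.05, 0.01667…, 0
lx·mx: 0, 0, 0.813333…, 1.469167…, 0.7, 0.4875…, 0.19, 0.076667…, 0 → R0 = 3.736667…
x·lx·mx: 0, 0, 1.626667…, 4.4075…, 2.8, 2.4375…, 1.14, 0.536667…, 0 → Σ = 12.948333…
T = 12.948333… / 3.736667… = 3.46521… → 3.47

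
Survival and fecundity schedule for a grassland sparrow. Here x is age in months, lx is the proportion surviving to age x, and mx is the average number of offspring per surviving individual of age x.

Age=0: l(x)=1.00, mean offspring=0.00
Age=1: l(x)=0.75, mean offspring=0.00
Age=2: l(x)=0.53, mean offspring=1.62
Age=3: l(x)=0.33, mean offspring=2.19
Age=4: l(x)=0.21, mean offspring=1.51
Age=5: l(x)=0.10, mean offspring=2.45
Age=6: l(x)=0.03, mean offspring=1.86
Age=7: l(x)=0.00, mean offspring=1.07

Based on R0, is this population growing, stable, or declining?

growing

R0 = Σ lx·mx = 0 + 0 + 0.8586 + 0.7227 + 0.3171 + 0.245 + 0.0558 + 0 = 2.1992
R0 > 1, so the population is growing.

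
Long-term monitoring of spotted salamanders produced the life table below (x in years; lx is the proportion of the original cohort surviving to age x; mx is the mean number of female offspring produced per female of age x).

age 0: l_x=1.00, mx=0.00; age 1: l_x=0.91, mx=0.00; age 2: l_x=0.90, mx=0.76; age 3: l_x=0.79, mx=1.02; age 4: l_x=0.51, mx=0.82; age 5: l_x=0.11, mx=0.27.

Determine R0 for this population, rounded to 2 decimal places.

1.94

lx·mx by age: 0, 0, 0.684, 0.8058, 0.4182, 0.0297
R0 = Σ lx·mx = 1.9377 → 1.94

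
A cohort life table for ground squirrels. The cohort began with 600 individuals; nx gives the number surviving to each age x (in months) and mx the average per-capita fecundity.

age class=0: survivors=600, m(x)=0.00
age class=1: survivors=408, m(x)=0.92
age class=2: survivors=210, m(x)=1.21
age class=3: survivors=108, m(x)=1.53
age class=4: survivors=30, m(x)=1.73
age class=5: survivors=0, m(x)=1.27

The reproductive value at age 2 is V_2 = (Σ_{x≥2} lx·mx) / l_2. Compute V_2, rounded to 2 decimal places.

2.24

lx = nx/n0 = nx/600: 1, 0.68, 0.35, 0.18, 0.05, 0
lx·mx for x ≥ 2: 0.4235, 0.2754, 0.0865, 0 → sum = 0.7854
V_2 = 0.7854 / l_2 = 0.7854 / 0.35 = 2.244 → 2.24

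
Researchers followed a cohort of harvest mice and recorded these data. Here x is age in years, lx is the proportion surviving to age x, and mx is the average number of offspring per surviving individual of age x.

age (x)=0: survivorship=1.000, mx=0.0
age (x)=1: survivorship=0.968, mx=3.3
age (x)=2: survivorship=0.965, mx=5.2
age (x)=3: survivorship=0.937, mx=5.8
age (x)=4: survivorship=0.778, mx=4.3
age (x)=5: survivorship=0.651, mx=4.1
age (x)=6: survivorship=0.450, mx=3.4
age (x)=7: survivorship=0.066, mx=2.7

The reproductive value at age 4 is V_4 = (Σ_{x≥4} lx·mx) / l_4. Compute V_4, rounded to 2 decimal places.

9.93

lx·mx for x ≥ 4: 3.3454, 2.6691, 1.53, 0.1782 → sum = 7.7227
V_4 = 7.7227 / l_4 = 7.7227 / 0.778 = 9.92635… → 9.93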